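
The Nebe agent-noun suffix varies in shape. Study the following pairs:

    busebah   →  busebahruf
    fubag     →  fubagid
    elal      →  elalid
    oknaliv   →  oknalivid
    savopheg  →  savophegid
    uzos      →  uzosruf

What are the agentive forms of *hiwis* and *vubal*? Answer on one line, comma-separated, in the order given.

hiwisruf, vubalid

The pattern is voicing of the final consonant: -ruf when the stem ends in a voiceless consonant (*busebah*, *uzos*); -id when the stem ends in a voiced consonant (*fubag*, *elal*, *oknaliv*, *savopheg*).
The final consonant of *hiwis* is /s/, which is voiceless, so the suffix is -ruf, giving *hiwisruf*.
*vubal*: final consonant = /l/, voiced → -id → *vubalid*.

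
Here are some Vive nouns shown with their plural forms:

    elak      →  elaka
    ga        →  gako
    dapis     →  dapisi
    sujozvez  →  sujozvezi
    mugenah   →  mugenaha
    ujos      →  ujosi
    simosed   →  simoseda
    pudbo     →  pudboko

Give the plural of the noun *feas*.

feasi

The suffix is conditioned by the final sound: -i when the stem ends in a sibilant (*dapis*, *sujozvez*, *ujos*); -a when the stem ends in a non-sibilant consonant (*elak*, *mugenah*, *simosed*); -ko when the stem ends in a vowel (*ga*, *pudbo*).
*feas*: final sound = /s/, a sibilant → -i → *feasi*.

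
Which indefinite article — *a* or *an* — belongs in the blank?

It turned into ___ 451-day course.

a

The indefinite article is chosen by the initial *sound* of the following word, not its spelling.
The number *451* is spoken "four hundred …", beginning with /fɔr/ — a consonant sound.
So the article is *a*: It turned into a 451-day course.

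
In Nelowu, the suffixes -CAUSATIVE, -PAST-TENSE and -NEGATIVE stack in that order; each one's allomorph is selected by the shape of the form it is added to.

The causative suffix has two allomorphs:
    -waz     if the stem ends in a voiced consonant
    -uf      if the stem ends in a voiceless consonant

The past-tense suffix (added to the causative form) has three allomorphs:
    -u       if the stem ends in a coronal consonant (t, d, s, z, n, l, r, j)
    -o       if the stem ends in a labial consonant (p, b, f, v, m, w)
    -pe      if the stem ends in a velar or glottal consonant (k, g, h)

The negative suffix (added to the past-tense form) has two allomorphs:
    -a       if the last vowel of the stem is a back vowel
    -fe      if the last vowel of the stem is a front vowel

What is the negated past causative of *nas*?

nasufoa

Since the final consonant of *nas* is /s/ (voiceless), it takes -uf, giving *nasuf*.
The causative form *nasuf*: final consonant = /f/, labial → -o → *nasufo*.
The past-tense form *nasufo* — last vowel /o/ (a back vowel) → -a → *nasufoa*.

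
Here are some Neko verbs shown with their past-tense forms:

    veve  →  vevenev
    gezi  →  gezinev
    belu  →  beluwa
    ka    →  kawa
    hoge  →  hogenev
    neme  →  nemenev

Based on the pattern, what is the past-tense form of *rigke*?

The alternation tracks the last vowel of the stem — -nev when the last vowel of the stem is a front vowel (*veve*, *gezi*, *hoge*, *neme*); -wa when the last vowel of the stem is a back vowel (*belu*, *ka*).
The last vowel of *rigke* is /e/, which is a front vowel, so the suffix is -nev, giving *rigkenev*.

rigkenev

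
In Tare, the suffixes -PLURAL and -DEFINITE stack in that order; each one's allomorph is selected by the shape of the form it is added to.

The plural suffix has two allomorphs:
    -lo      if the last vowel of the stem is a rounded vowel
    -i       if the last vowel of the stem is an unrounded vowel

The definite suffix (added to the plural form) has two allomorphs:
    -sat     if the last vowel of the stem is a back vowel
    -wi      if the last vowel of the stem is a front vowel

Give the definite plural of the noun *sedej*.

*sedej*: last vowel = /e/, an unrounded vowel → -i → *sedeji*.
Since the last vowel of the plural form *sedeji* is /i/ (a front vowel), it takes -wi, giving *sedejiwi*.

sedejiwi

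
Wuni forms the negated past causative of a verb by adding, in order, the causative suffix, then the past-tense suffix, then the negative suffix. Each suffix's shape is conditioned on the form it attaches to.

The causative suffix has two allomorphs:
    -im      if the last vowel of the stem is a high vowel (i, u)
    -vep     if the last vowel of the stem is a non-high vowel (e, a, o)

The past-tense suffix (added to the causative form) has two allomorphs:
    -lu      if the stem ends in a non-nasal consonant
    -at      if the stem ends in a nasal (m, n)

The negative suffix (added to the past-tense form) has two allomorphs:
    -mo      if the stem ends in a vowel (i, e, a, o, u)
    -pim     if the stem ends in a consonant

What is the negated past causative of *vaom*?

vaomveplumo

*vaom*: last vowel = /o/, a non-high vowel → -vep → *vaomvep*.
The final consonant of the causative form *vaomvep* is /p/, which is non-nasal, so the past-tense suffix is -lu, giving *vaomveplu*.
The final sound of the past-tense form *vaomveplu* is /u/, which is a vowel, so the negative suffix is -mo, giving *vaomveplumo*.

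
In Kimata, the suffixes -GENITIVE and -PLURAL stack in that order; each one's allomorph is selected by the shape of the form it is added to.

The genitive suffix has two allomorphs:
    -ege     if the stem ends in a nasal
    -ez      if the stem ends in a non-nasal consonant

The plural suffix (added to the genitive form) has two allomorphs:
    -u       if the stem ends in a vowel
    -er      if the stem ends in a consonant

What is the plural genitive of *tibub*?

tibubezer

*tibub*: final consonant = /b/, non-nasal → -ez → *tibubez*.
The genitive form *tibubez*: final sound = /z/, a consonant → -er → *tibubezer*.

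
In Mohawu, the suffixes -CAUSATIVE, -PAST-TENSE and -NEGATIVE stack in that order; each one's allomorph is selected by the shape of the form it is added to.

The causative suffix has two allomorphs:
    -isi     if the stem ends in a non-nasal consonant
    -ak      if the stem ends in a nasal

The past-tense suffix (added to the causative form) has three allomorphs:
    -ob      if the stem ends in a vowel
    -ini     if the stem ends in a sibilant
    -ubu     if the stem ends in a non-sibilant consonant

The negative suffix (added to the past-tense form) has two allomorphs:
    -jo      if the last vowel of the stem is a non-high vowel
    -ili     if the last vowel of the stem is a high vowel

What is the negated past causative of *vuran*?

vuranakubuili

*vuran*: final consonant = /n/, a nasal → -ak → *vuranak*.
The causative form *vuranak*: final sound = /k/, a non-sibilant consonant → -ubu → *vuranakubu*.
The past-tense form *vuranakubu* — last vowel /u/ (a high vowel) → -ili → *vuranakubuili*.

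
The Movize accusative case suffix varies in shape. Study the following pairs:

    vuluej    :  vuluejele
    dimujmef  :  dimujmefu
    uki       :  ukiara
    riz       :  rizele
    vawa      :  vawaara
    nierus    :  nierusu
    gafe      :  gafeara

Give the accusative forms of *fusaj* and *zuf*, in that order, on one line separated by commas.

fusajele, zufu

The pattern is voicing of the final sound: -u when the stem ends in a voiceless consonant (*dimujmef*, *nierus*); -ele when the stem ends in a voiced consonant (*vuluej*, *riz*); -ara when the stem ends in a vowel (*uki*, *vawa*, *gafe*).
*fusaj* — final sound /j/ (a voiced consonant) → -ele → *fusajele*.
The final sound of *zuf* is /f/, which is a voiceless consonant, so the suffix is -u, giving *zufu*.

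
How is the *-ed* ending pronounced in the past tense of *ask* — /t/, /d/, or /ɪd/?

The stem *ask* ends in a voiceless consonant other than /t/.
The -ed suffix is realized as /ɪd/ after /t, d/; as /t/ after other voiceless consonants; and as /d/ after other voiced sounds.
So -ed on *ask* is pronounced /t/.

/t/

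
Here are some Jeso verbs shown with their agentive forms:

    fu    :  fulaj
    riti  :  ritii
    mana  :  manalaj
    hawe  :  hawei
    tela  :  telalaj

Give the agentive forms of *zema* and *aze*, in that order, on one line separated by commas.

zemalaj, azei

The alternation tracks the last vowel of the stem — -i when the last vowel of the stem is a front vowel (*riti*, *hawe*); -laj when the last vowel of the stem is a back vowel (*fu*, *mana*, *tela*).
*zema* — last vowel /a/ (a back vowel) → -laj → *zemalaj*.
Since the last vowel of *aze* is /e/ (a front vowel), it takes -i, giving *azei*.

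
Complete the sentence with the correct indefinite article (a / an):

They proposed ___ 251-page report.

a

The indefinite article is chosen by the initial *sound* of the following word, not its spelling.
The number *251* is spoken "two hundred …", beginning with /tuː/ — a consonant sound.
So the article is *a*: They proposed a 251-page report.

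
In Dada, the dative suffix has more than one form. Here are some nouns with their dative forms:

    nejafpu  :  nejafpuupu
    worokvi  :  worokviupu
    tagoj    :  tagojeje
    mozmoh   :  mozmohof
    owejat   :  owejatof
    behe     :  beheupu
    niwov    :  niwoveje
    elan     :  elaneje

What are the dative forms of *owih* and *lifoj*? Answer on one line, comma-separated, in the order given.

owihof, lifojeje

The suffix is conditioned by the final sound: -of when the stem ends in a voiceless consonant (*mozmoh*, *owejat*); -eje when the stem ends in a voiced consonant (*tagoj*, *niwov*, *elan*); -upu when the stem ends in a vowel (*nejafpu*, *worokvi*, *behe*).
The final sound of *owih* is /h/, which is a voiceless consonant, so the suffix is -of, giving *owihof*.
*lifoj* — final sound /j/ (a voiced consonant) → -eje → *lifojeje*.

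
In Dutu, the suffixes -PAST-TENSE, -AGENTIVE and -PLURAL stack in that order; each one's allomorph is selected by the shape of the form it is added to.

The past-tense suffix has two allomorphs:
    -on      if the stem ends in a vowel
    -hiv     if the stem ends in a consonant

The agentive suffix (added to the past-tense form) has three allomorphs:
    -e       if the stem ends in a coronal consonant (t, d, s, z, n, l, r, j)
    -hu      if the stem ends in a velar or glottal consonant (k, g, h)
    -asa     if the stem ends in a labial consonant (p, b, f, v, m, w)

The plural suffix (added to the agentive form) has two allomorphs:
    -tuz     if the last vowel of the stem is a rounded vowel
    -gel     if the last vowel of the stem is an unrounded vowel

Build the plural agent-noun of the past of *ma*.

Since the final sound of *ma* is /a/ (a vowel), it takes -on, giving *maon*.
The past-tense form *maon* — final consonant /n/ (coronal) → -e → *maone*.
Since the last vowel of the agentive form *maone* is /e/ (an unrounded vowel), it takes -gel, giving *maonegel*.

maonegel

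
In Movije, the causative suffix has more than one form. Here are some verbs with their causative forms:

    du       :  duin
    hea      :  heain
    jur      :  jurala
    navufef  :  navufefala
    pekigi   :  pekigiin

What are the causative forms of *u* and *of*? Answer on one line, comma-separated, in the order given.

uin, ofala

The pattern is consonant vs. vowel: -ala when the stem ends in a consonant (*jur*, *navufef*); -in when the stem ends in a vowel (*du*, *hea*, *pekigi*).
*u* — final sound /u/ (a vowel) → -in → *uin*.
Since the final sound of *of* is /f/ (a consonant), it takes -ala, giving *ofala*.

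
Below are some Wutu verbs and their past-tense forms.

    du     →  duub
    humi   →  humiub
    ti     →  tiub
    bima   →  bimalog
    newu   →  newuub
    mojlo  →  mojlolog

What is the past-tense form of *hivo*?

The alternation tracks the last vowel of the stem — -ub when the last vowel of the stem is a high vowel (*du*, *humi*, *ti*, *newu*); -log when the last vowel of the stem is a non-high vowel (*bima*, *mojlo*).
Since the last vowel of *hivo* is /o/ (a non-high vowel), it takes -log, giving *hivolog*.

hivolog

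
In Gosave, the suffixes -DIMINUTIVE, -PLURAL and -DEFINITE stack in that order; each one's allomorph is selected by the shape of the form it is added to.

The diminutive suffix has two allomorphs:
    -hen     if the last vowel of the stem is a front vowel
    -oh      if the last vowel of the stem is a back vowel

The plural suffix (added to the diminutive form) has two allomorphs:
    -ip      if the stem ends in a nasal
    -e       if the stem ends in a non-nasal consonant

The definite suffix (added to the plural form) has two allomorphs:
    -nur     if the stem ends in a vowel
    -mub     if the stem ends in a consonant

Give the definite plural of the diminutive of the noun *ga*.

gaohenur

Since the last vowel of *ga* is /a/ (a back vowel), it takes -oh, giving *gaoh*.
The diminutive form *gaoh* — final consonant /h/ (non-nasal) → -e → *gaohe*.
Since the final sound of the plural form *gaohe* is /e/ (a vowel), it takes -nur, giving *gaohenur*.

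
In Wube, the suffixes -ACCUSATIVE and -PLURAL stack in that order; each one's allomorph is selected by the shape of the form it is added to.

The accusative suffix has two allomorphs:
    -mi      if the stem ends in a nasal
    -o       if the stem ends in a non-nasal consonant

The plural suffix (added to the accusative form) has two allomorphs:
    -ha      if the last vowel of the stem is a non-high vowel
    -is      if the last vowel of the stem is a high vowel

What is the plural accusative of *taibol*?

taiboloha

Since the final consonant of *taibol* is /l/ (non-nasal), it takes -o, giving *taibolo*.
The accusative form *taibolo*: last vowel = /o/, a non-high vowel → -ha → *taiboloha*.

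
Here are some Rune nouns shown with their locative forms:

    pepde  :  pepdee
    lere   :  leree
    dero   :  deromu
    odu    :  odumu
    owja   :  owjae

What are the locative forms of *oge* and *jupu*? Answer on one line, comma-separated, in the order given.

The alternation tracks the last vowel of the stem — -mu when the last vowel of the stem is a rounded vowel (*dero*, *odu*); -e when the last vowel of the stem is an unrounded vowel (*pepde*, *lere*, *owja*).
*oge*: last vowel = /e/, an unrounded vowel → -e → *ogee*.
*jupu* — last vowel /u/ (a rounded vowel) → -mu → *jupumu*.

ogee, jupumu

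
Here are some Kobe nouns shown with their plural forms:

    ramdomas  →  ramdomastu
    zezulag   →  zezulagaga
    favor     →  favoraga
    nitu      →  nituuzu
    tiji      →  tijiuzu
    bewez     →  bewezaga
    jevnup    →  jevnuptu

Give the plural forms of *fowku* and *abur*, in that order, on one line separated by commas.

fowkuuzu, aburaga

The suffix is conditioned by the final sound: -tu when the stem ends in a voiceless consonant (*ramdomas*, *jevnup*); -aga when the stem ends in a voiced consonant (*zezulag*, *favor*, *bewez*); -uzu when the stem ends in a vowel (*nitu*, *tiji*).
The final sound of *fowku* is /u/, which is a vowel, so the suffix is -uzu, giving *fowkuuzu*.
Since the final sound of *abur* is /r/ (a voiced consonant), it takes -aga, giving *aburaga*.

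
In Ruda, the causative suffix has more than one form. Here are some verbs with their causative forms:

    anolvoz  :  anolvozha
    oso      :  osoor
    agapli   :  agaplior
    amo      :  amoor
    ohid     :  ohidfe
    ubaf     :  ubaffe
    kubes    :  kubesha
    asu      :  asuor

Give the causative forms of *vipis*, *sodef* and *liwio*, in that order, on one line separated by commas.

Looking at the final sound of each stem: -ha when the stem ends in a sibilant (*anolvoz*, *kubes*); -fe when the stem ends in a non-sibilant consonant (*ohid*, *ubaf*); -or when the stem ends in a vowel (*oso*, *agapli*, *amo*, *asu*).
*vipis*: final sound = /s/, a sibilant → -ha → *vipisha*.
The final sound of *sodef* is /f/, which is a non-sibilant consonant, so the suffix is -fe, giving *sodeffe*.
*liwio* — final sound /o/ (a vowel) → -or → *liwioor*.

vipisha, sodeffe, liwioor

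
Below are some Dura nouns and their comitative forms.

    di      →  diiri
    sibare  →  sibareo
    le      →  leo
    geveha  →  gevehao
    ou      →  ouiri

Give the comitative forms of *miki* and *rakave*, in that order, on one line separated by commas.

mikiiri, rakaveo

The alternation tracks the last vowel of the stem — -iri when the last vowel of the stem is a high vowel (*di*, *ou*); -o when the last vowel of the stem is a non-high vowel (*sibare*, *le*, *geveha*).
Since the last vowel of *miki* is /i/ (a high vowel), it takes -iri, giving *mikiiri*.
Since the last vowel of *rakave* is /e/ (a non-high vowel), it takes -o, giving *rakaveo*.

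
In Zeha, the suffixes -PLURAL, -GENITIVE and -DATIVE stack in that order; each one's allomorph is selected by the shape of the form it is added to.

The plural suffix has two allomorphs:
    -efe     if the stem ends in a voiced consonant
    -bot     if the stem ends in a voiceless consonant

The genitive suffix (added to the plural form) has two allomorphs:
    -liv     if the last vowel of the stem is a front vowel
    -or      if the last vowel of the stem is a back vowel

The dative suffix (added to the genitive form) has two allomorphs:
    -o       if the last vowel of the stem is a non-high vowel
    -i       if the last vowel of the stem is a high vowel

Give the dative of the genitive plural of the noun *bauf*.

Since the final consonant of *bauf* is /f/ (voiceless), it takes -bot, giving *baufbot*.
The last vowel of the plural form *baufbot* is /o/, which is a back vowel, so the genitive suffix is -or, giving *baufbotor*.
The genitive form *baufbotor* — last vowel /o/ (a non-high vowel) → -o → *baufbotoro*.

baufbotoro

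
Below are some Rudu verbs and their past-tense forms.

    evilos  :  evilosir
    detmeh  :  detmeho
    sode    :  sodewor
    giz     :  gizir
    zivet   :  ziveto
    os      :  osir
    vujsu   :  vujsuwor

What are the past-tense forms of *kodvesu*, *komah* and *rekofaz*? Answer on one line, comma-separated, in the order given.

The alternation tracks the final sound of the stem — -ir when the stem ends in a sibilant (*evilos*, *giz*, *os*); -o when the stem ends in a non-sibilant consonant (*detmeh*, *zivet*); -wor when the stem ends in a vowel (*sode*, *vujsu*).
The final sound of *kodvesu* is /u/, which is a vowel, so the suffix is -wor, giving *kodvesuwor*.
*komah* — final sound /h/ (a non-sibilant consonant) → -o → *komaho*.
Since the final sound of *rekofaz* is /z/ (a sibilant), it takes -ir, giving *rekofazir*.

kodvesuwor, komaho, rekofazir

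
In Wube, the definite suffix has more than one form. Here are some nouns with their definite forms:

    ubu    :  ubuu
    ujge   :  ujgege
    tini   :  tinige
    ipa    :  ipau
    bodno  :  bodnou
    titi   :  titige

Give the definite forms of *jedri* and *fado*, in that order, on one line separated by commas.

jedrige, fadou

The alternation tracks the last vowel of the stem — -ge when the last vowel of the stem is a front vowel (*ujge*, *tini*, *titi*); -u when the last vowel of the stem is a back vowel (*ubu*, *ipa*, *bodno*).
The last vowel of *jedri* is /i/, which is a front vowel, so the suffix is -ge, giving *jedrige*.
Since the last vowel of *fado* is /o/ (a back vowel), it takes -u, giving *fadou*.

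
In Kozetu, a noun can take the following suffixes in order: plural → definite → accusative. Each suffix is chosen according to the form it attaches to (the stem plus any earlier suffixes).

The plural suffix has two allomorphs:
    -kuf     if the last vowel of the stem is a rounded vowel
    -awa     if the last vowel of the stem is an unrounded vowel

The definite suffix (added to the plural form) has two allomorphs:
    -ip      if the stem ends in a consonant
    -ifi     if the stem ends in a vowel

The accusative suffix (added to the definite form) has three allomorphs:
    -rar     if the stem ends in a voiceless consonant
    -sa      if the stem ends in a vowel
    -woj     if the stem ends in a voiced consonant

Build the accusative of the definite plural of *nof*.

*nof* — last vowel /o/ (a rounded vowel) → -kuf → *nofkuf*.
The plural form *nofkuf*: final sound = /f/, a consonant → -ip → *nofkufip*.
Since the final sound of the definite form *nofkufip* is /p/ (a voiceless consonant), it takes -rar, giving *nofkufiprar*.

nofkufiprar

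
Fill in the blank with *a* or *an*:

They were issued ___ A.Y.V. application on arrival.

The indefinite article is chosen by the initial *sound* of the following word, not its spelling.
The initialism *A.Y.V.* is read letter by letter; the first letter, A, is pronounced /eɪ/, which begins with a vowel sound.
So the article is *an*: They were issued an A.Y.V. application on arrival.

an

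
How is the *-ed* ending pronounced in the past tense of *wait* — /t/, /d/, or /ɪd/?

/ɪd/

The stem *wait* ends in /t/ or /d/.
The -ed suffix is realized as /ɪd/ after /t, d/; as /t/ after other voiceless consonants; and as /d/ after other voiced sounds.
So -ed on *wait* is pronounced /ɪd/.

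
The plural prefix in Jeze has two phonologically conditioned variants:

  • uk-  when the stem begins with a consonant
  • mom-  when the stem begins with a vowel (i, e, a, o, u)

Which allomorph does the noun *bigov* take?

*bigov* — first sound /b/ (a consonant) → uk-.

uk-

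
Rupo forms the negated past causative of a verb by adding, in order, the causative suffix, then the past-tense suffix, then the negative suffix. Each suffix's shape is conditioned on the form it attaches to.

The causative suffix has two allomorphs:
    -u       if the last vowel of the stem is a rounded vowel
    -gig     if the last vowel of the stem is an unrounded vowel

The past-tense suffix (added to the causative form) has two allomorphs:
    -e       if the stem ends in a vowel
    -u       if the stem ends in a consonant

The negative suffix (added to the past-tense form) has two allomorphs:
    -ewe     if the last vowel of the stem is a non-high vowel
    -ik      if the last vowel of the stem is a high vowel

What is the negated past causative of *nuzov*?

nuzovueewe

The last vowel of *nuzov* is /o/, which is a rounded vowel, so the causative suffix is -u, giving *nuzovu*.
The final sound of the causative form *nuzovu* is /u/, which is a vowel, so the past-tense suffix is -e, giving *nuzovue*.
The past-tense form *nuzovue*: last vowel = /e/, a non-high vowel → -ewe → *nuzovueewe*.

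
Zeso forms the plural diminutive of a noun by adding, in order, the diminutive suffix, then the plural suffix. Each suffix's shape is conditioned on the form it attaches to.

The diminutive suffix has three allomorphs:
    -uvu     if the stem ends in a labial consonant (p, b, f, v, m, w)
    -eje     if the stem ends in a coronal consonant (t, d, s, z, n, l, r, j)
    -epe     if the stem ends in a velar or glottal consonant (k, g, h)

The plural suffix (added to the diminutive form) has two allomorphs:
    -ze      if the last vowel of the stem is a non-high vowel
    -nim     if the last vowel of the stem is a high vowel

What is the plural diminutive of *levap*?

*levap* — final consonant /p/ (labial) → -uvu → *levapuvu*.
The last vowel of the diminutive form *levapuvu* is /u/, which is a high vowel, so the plural suffix is -nim, giving *levapuvunim*.

levapuvunim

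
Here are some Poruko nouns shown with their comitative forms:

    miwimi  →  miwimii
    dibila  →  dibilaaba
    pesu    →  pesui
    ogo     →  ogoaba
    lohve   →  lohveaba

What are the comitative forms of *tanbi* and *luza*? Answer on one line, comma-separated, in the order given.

tanbii, luzaaba

The pattern is height harmony: -i when the last vowel of the stem is a high vowel (*miwimi*, *pesu*); -aba when the last vowel of the stem is a non-high vowel (*dibila*, *ogo*, *lohve*).
The last vowel of *tanbi* is /i/, which is a high vowel, so the suffix is -i, giving *tanbii*.
Since the last vowel of *luza* is /a/ (a non-high vowel), it takes -aba, giving *luzaaba*.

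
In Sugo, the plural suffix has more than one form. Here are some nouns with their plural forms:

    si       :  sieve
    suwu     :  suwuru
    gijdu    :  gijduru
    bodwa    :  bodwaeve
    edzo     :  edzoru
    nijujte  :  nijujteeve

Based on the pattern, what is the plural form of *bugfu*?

bugfuru

Looking at the last vowel of each stem: -ru when the last vowel of the stem is a rounded vowel (*suwu*, *gijdu*, *edzo*); -eve when the last vowel of the stem is an unrounded vowel (*si*, *bodwa*, *nijujte*).
*bugfu* — last vowel /u/ (a rounded vowel) → -ru → *bugfuru*.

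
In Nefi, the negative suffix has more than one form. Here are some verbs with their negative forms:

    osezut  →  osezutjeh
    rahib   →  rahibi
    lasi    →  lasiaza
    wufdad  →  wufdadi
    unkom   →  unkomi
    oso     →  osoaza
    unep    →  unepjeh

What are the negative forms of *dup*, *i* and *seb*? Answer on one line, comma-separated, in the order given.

dupjeh, iaza, sebi

Looking at the final sound of each stem: -jeh when the stem ends in a voiceless consonant (*osezut*, *unep*); -i when the stem ends in a voiced consonant (*rahib*, *wufdad*, *unkom*); -aza when the stem ends in a vowel (*lasi*, *oso*).
The final sound of *dup* is /p/, which is a voiceless consonant, so the suffix is -jeh, giving *dupjeh*.
*i* — final sound /i/ (a vowel) → -aza → *iaza*.
The final sound of *seb* is /b/, which is a voiced consonant, so the suffix is -i, giving *sebi*.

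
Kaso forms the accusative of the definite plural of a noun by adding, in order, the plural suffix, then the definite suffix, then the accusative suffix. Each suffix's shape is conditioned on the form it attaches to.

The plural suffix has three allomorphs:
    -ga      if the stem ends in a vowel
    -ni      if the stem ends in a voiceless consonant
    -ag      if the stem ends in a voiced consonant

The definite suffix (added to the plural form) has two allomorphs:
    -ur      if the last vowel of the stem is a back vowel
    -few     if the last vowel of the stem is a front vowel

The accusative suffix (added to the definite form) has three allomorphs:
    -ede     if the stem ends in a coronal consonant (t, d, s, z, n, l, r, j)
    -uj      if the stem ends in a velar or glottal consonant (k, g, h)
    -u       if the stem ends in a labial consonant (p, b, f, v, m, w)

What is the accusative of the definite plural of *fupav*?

fupavagurede

*fupav* — final sound /v/ (a voiced consonant) → -ag → *fupavag*.
Since the last vowel of the plural form *fupavag* is /a/ (a back vowel), it takes -ur, giving *fupavagur*.
Since the final consonant of the definite form *fupavagur* is /r/ (coronal), it takes -ede, giving *fupavagurede*.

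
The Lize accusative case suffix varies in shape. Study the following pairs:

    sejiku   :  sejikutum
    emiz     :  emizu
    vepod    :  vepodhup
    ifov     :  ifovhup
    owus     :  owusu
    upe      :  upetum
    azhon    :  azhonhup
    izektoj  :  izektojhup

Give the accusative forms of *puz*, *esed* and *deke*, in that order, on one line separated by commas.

puzu, esedhup, deketum

Looking at the final sound of each stem: -u when the stem ends in a sibilant (*emiz*, *owus*); -hup when the stem ends in a non-sibilant consonant (*vepod*, *ifov*, *azhon*, *izektoj*); -tum when the stem ends in a vowel (*sejiku*, *upe*).
The final sound of *puz* is /z/, which is a sibilant, so the suffix is -u, giving *puzu*.
The final sound of *esed* is /d/, which is a non-sibilant consonant, so the suffix is -hup, giving *esedhup*.
*deke* — final sound /e/ (a vowel) → -tum → *deketum*.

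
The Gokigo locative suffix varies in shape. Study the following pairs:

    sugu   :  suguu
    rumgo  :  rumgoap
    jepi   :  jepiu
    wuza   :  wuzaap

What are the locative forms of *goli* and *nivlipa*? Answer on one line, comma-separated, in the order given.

Looking at the last vowel of each stem: -u when the last vowel of the stem is a high vowel (*sugu*, *jepi*); -ap when the last vowel of the stem is a non-high vowel (*rumgo*, *wuza*).
*goli*: last vowel = /i/, a high vowel → -u → *goliu*.
*nivlipa*: last vowel = /a/, a non-high vowel → -ap → *nivlipaap*.

goliu, nivlipaap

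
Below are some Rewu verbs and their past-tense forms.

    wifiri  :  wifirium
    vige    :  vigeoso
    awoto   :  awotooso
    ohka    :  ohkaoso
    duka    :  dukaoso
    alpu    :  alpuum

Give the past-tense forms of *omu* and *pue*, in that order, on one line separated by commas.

Looking at the last vowel of each stem: -um when the last vowel of the stem is a high vowel (*wifiri*, *alpu*); -oso when the last vowel of the stem is a non-high vowel (*vige*, *awoto*, *ohka*, *duka*).
Since the last vowel of *omu* is /u/ (a high vowel), it takes -um, giving *omuum*.
Since the last vowel of *pue* is /e/ (a non-high vowel), it takes -oso, giving *pueoso*.

omuum, pueoso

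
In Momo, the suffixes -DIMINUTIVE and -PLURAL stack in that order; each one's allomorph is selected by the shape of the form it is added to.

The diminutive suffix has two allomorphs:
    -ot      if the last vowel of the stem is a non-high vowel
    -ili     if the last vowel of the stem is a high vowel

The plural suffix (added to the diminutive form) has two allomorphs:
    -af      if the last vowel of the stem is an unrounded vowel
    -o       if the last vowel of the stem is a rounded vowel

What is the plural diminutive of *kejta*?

kejtaoto

Since the last vowel of *kejta* is /a/ (a non-high vowel), it takes -ot, giving *kejtaot*.
The last vowel of the diminutive form *kejtaot* is /o/, which is a rounded vowel, so the plural suffix is -o, giving *kejtaoto*.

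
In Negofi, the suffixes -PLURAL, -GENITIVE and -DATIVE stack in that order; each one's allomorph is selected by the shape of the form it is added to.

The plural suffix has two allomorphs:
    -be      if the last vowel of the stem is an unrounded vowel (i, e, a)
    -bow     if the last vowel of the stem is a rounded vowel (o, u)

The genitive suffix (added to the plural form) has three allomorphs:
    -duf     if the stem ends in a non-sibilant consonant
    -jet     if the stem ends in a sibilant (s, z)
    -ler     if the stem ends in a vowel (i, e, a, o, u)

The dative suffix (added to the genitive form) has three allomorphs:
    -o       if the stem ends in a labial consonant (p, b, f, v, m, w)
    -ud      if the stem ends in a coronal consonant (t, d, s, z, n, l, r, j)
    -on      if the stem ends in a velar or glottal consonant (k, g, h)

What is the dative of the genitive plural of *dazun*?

*dazun* — last vowel /u/ (a rounded vowel) → -bow → *dazunbow*.
The plural form *dazunbow*: final sound = /w/, a non-sibilant consonant → -duf → *dazunbowduf*.
The genitive form *dazunbowduf*: final consonant = /f/, labial → -o → *dazunbowdufo*.

dazunbowdufo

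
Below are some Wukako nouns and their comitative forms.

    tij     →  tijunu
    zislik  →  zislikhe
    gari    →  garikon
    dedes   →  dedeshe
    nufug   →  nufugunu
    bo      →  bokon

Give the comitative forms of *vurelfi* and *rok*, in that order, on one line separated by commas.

The pattern is voicing of the final sound: -he when the stem ends in a voiceless consonant (*zislik*, *dedes*); -unu when the stem ends in a voiced consonant (*tij*, *nufug*); -kon when the stem ends in a vowel (*gari*, *bo*).
*vurelfi* — final sound /i/ (a vowel) → -kon → *vurelfikon*.
The final sound of *rok* is /k/, which is a voiceless consonant, so the suffix is -he, giving *rokhe*.

vurelfikon, rokhe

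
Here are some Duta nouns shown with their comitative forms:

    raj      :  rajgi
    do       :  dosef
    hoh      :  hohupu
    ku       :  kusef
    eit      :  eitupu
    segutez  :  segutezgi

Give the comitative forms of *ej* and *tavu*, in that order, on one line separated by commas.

ejgi, tavusef

The alternation tracks the final sound of the stem — -upu when the stem ends in a voiceless consonant (*hoh*, *eit*); -gi when the stem ends in a voiced consonant (*raj*, *segutez*); -sef when the stem ends in a vowel (*do*, *ku*).
The final sound of *ej* is /j/, which is a voiced consonant, so the suffix is -gi, giving *ejgi*.
*tavu*: final sound = /u/, a vowel → -sef → *tavusef*.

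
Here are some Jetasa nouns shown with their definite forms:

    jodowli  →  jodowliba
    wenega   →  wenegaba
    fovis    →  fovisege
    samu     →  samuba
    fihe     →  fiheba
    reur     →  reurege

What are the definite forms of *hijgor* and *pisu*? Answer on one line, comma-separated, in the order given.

hijgorege, pisuba

Looking at the final sound of each stem: -ege when the stem ends in a consonant (*fovis*, *reur*); -ba when the stem ends in a vowel (*jodowli*, *wenega*, *samu*, *fihe*).
*hijgor* — final sound /r/ (a consonant) → -ege → *hijgorege*.
Since the final sound of *pisu* is /u/ (a vowel), it takes -ba, giving *pisuba*.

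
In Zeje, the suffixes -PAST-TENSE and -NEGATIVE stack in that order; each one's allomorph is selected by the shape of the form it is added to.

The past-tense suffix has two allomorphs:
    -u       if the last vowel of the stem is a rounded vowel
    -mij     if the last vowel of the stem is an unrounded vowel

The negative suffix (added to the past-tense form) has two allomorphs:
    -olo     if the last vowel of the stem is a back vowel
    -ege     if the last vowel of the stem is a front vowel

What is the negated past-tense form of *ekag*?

Since the last vowel of *ekag* is /a/ (an unrounded vowel), it takes -mij, giving *ekagmij*.
Since the last vowel of the past-tense form *ekagmij* is /i/ (a front vowel), it takes -ege, giving *ekagmijege*.

ekagmijege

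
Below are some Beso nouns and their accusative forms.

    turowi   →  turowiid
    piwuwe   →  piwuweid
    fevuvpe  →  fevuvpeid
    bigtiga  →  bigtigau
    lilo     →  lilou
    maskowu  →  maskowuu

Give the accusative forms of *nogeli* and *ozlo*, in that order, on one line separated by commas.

nogeliid, ozlou

The pattern is front/back vowel harmony: -id when the last vowel of the stem is a front vowel (*turowi*, *piwuwe*, *fevuvpe*); -u when the last vowel of the stem is a back vowel (*bigtiga*, *lilo*, *maskowu*).
*nogeli* — last vowel /i/ (a front vowel) → -id → *nogeliid*.
*ozlo*: last vowel = /o/, a back vowel → -u → *ozlou*.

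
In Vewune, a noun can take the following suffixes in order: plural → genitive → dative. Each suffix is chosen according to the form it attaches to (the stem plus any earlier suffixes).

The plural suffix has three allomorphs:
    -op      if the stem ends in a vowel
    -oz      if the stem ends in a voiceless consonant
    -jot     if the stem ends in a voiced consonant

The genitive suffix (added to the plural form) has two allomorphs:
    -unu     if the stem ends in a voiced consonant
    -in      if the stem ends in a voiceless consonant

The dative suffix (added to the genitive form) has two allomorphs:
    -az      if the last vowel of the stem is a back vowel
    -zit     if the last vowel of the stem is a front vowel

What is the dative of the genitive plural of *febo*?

feboopinzit

*febo* — final sound /o/ (a vowel) → -op → *feboop*.
The plural form *feboop* — final consonant /p/ (voiceless) → -in → *feboopin*.
The genitive form *feboopin*: last vowel = /i/, a front vowel → -zit → *feboopinzit*.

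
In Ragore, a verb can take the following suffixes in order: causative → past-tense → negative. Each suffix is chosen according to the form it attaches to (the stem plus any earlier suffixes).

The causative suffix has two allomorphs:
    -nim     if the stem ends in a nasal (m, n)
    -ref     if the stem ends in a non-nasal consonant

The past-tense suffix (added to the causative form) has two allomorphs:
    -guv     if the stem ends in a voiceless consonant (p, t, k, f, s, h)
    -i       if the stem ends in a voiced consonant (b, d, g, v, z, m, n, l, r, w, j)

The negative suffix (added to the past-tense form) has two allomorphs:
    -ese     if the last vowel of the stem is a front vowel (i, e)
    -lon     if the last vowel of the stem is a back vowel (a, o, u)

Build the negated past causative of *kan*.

*kan*: final consonant = /n/, a nasal → -nim → *kannim*.
The final consonant of the causative form *kannim* is /m/, which is voiced, so the past-tense suffix is -i, giving *kannimi*.
Since the last vowel of the past-tense form *kannimi* is /i/ (a front vowel), it takes -ese, giving *kannimiese*.

kannimiese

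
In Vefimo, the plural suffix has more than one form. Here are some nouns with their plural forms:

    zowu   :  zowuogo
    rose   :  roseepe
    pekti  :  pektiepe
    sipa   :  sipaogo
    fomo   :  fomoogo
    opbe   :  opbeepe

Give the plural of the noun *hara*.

haraogo

Looking at the last vowel of each stem: -epe when the last vowel of the stem is a front vowel (*rose*, *pekti*, *opbe*); -ogo when the last vowel of the stem is a back vowel (*zowu*, *sipa*, *fomo*).
Since the last vowel of *hara* is /a/ (a back vowel), it takes -ogo, giving *haraogo*.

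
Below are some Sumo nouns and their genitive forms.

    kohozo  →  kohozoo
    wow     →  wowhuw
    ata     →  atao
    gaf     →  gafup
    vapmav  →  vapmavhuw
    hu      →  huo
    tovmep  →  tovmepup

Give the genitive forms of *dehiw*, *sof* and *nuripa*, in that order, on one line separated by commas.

Looking at the final sound of each stem: -up when the stem ends in a voiceless consonant (*gaf*, *tovmep*); -huw when the stem ends in a voiced consonant (*wow*, *vapmav*); -o when the stem ends in a vowel (*kohozo*, *ata*, *hu*).
*dehiw* — final sound /w/ (a voiced consonant) → -huw → *dehiwhuw*.
The final sound of *sof* is /f/, which is a voiceless consonant, so the suffix is -up, giving *sofup*.
The final sound of *nuripa* is /a/, which is a vowel, so the suffix is -o, giving *nuripao*.

dehiwhuw, sofup, nuripao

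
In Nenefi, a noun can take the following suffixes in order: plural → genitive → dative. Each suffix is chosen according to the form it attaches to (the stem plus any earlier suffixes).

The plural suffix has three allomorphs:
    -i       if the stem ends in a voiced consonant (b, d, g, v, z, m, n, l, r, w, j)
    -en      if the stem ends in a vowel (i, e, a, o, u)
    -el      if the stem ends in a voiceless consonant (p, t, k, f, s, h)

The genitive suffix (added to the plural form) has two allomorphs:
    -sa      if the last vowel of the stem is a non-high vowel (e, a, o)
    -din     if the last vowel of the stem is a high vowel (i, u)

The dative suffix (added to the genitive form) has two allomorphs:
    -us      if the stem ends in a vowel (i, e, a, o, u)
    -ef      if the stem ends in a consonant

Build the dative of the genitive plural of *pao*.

*pao*: final sound = /o/, a vowel → -en → *paoen*.
The plural form *paoen*: last vowel = /e/, a non-high vowel → -sa → *paoensa*.
The genitive form *paoensa* — final sound /a/ (a vowel) → -us → *paoensaus*.

paoensaus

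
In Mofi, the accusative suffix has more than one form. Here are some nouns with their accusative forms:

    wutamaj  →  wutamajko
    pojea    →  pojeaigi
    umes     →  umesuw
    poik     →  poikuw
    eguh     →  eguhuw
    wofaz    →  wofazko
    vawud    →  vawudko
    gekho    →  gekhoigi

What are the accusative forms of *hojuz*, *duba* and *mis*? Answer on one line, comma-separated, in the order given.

The suffix is conditioned by the final sound: -uw when the stem ends in a voiceless consonant (*umes*, *poik*, *eguh*); -ko when the stem ends in a voiced consonant (*wutamaj*, *wofaz*, *vawud*); -igi when the stem ends in a vowel (*pojea*, *gekho*).
*hojuz*: final sound = /z/, a voiced consonant → -ko → *hojuzko*.
*duba* — final sound /a/ (a vowel) → -igi → *dubaigi*.
The final sound of *mis* is /s/, which is a voiceless consonant, so the suffix is -uw, giving *misuw*.

hojuzko, dubaigi, misuw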